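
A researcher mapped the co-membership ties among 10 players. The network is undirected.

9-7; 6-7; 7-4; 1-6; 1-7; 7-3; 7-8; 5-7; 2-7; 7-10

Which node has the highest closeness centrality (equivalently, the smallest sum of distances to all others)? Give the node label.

Farness (sum of distances to all others) for each node — 1:16, 2:17, 3:17, 4:17, 5:17, 6:16, 7:9, 8:17, 9:17, 10:17.
The smallest farness is 9, for 7, so 7 has the highest closeness.

7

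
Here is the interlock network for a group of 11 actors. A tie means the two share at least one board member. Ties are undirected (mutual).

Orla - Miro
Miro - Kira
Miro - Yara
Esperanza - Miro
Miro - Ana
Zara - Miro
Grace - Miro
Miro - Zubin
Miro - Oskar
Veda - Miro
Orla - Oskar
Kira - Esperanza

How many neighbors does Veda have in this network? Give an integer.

1

Veda is directly tied to Miro. That is 1 neighbor, so the degree of Veda is 1.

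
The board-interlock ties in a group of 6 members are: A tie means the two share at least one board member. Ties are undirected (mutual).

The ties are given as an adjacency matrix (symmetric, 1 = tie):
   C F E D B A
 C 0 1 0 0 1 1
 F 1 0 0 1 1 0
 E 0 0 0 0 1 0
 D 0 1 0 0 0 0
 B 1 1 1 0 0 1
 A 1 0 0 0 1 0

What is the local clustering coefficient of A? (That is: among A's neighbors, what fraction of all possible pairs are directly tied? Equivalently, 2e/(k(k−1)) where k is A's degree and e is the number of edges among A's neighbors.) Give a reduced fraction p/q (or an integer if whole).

A's neighbors: B and C (k = 2).
Possible neighbor pairs: C(2,2) = 1. Edges among them: B–C → e = 1.
Clustering(A) = 1/1.

1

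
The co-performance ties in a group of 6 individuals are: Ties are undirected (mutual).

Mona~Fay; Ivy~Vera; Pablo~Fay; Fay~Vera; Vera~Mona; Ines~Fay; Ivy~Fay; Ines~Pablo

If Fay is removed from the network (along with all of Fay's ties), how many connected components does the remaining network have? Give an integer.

2

Without Fay, the remaining ties split the others into: {Ivy, Mona, Vera}; {Ines, Pablo}.
That's 2 separate components.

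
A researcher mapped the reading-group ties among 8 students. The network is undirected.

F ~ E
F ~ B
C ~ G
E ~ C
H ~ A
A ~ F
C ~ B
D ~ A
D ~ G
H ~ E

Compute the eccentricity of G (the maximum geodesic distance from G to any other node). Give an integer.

3

Distances from G: A:2, B:2, C:1, D:1, E:2, F:3, H:3.
The largest is 3 (to F and H), so the eccentricity of G is 3.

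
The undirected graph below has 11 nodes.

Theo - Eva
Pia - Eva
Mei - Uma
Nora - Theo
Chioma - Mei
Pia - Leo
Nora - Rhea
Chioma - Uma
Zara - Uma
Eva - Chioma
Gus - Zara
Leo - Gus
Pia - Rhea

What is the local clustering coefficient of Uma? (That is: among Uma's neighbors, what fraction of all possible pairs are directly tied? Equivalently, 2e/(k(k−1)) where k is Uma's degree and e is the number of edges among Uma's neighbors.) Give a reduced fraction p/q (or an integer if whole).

Uma's neighbors: Chioma, Mei, and Zara (k = 3).
Possible neighbor pairs: C(3,2) = 3. Edges among them: Chioma–Mei → e = 1.
Clustering(Uma) = 1/3.

1/3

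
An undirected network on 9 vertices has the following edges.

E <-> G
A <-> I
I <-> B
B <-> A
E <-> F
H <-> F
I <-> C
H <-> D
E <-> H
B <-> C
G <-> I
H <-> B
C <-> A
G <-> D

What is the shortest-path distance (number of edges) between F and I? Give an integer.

3

One shortest route is F – H – B – I, which uses 3 edges, and at distance 2 from F we only reach {B, D, G}, which does not include I. So d(F,I) = 3.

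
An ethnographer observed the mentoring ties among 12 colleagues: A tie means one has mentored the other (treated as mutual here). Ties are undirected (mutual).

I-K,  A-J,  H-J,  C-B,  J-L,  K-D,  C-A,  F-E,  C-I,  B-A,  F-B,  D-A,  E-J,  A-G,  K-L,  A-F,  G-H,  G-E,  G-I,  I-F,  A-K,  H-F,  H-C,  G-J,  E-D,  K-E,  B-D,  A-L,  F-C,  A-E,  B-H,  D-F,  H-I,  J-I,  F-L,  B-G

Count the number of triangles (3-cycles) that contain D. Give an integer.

7

D's neighbors: A, B, E, F, and K.
Neighbor pairs that are themselves tied: D–A–B; D–A–E; D–A–F; D–A–K; D–B–F; D–E–F; D–E–K. Each forms one triangle with D, for 7 in total.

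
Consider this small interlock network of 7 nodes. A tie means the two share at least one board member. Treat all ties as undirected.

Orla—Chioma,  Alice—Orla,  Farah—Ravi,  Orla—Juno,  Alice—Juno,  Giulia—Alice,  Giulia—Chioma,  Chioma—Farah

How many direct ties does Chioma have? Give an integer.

Chioma is directly tied to Farah, Giulia, and Orla. That is 3 neighbors, so the degree of Chioma is 3.

3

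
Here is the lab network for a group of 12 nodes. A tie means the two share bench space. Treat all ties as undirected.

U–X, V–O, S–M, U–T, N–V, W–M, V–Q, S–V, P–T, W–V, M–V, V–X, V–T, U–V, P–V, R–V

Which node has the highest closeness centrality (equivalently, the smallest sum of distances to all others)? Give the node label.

V

Farness (sum of distances to all others) for each node — M:19, N:21, O:21, P:20, Q:21, R:21, S:20, T:19, U:19, V:11, W:20, X:20.
The smallest farness is 11, for V, so V has the highest closeness.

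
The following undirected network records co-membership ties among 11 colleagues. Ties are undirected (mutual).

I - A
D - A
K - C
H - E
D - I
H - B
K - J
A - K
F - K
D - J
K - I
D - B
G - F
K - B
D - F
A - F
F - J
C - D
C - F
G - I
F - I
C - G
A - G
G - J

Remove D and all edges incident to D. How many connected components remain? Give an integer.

1

D's neighbors (A, B, C, F, I, and J) remain reachable from one another through other ties, so the rest of the network stays in one piece.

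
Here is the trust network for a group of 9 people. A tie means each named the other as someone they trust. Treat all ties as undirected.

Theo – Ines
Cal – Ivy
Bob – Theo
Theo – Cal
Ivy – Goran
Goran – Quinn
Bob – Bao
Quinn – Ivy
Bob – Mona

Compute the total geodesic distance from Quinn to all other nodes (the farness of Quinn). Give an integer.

25

Distances from Quinn: Bao:5, Bob:4, Cal:2, Goran:1, Ines:4, Ivy:1, Mona:5, Theo:3.
Sum = 5 + 4 + 2 + 1 + 4 + 1 + 5 + 3 = 25.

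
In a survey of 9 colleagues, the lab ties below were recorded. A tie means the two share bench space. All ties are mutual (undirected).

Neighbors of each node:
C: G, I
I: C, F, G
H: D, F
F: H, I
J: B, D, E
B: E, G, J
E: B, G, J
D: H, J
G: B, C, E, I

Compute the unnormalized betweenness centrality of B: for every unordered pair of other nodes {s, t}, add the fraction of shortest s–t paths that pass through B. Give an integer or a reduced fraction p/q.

7/3

Pairs whose geodesics pass through B — I–J: 1/2; D–G: 1/2; D–C: 1/3; J–G: 1/2; J–C: 1/2.
All other pairs contribute 0.
Summing the contributions gives betweenness(B) = 7/3.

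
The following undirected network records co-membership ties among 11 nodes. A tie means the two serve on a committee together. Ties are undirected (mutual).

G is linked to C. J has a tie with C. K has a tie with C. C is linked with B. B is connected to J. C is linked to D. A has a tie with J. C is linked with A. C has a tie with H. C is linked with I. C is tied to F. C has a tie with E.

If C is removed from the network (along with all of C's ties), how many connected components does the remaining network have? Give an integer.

8

Without C, the remaining ties split the others into: {D}; {H}; {K}; {E}; {F}; {I}; {A, B, J}; {G}.
That's 8 separate components.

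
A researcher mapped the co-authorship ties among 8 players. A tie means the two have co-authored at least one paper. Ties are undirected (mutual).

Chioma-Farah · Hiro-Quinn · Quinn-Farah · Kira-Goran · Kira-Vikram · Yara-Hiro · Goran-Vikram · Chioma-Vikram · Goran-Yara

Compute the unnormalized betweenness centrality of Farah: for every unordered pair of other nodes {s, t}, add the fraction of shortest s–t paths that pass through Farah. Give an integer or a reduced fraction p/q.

7/2

Pairs whose geodesics pass through Farah — Hiro–Chioma: 1; Quinn–Chioma: 1; Quinn–Vikram: 1; Quinn–Kira: 1/2.
All other pairs contribute 0.
Summing the contributions gives betweenness(Farah) = 7/2.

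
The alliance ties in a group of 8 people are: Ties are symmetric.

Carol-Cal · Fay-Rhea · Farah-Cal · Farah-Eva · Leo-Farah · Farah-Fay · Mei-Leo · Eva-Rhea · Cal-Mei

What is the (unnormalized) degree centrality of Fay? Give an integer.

Fay is directly tied to Farah and Rhea. That is 2 neighbors, so the degree of Fay is 2.

2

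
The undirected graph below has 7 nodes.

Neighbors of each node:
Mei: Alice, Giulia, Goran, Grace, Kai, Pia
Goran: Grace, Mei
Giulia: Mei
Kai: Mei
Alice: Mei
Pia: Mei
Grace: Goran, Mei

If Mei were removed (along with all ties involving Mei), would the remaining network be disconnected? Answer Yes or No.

Removing Mei leaves {Pia} with no path to {Alice}, so the network splits into 5 components. Mei is a cut vertex.

Yes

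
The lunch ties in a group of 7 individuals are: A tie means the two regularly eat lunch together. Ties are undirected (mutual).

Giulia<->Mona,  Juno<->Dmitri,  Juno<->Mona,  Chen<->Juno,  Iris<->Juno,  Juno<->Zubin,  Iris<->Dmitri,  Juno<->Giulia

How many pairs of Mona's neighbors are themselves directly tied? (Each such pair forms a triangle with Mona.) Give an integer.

1

Mona's neighbors: Giulia and Juno.
Neighbor pairs that are themselves tied: Mona–Giulia–Juno. Each forms one triangle with Mona, for 1 in total.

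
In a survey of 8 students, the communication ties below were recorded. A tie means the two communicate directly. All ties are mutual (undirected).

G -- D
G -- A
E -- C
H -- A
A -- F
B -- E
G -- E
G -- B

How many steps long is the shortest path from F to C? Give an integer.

One shortest route is F – A – G – E – C, which uses 4 edges, and at distance 3 from F we only reach {B, D, E}, which does not include C. So d(F,C) = 4.

4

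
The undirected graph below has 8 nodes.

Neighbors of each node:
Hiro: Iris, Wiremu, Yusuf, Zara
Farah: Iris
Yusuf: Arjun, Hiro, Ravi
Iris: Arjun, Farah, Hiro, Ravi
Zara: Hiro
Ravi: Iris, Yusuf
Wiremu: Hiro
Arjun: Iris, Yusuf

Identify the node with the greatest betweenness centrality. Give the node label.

Unnormalized betweenness of each node: Arjun:2/3, Farah:0, Hiro:35/3, Iris:19/2, Ravi:2/3, Wiremu:0, Yusuf:7/2, Zara:0.
Hiro has the largest value, 35/3, making it the main broker — the node through which the most shortest paths run.

Hiro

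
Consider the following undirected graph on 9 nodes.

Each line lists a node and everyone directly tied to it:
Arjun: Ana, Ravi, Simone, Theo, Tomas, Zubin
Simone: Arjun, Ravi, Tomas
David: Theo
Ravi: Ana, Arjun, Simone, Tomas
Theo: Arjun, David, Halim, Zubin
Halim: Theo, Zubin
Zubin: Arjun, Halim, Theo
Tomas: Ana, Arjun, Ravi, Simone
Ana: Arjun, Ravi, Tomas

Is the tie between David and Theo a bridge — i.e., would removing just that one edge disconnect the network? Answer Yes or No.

Yes

Without the David–Theo edge there is no alternate route between David and Theo, so the network disconnects. It is a bridge.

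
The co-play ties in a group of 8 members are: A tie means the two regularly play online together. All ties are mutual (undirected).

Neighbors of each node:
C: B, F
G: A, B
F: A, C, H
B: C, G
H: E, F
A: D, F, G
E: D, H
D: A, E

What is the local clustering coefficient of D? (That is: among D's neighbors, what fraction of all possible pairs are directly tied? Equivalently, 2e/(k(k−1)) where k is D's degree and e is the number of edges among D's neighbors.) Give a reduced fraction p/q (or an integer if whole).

0

D's neighbors: A and E (k = 2).
Possible neighbor pairs: C(2,2) = 1. Edges among them: none → e = 0.
Clustering(D) = 0/1.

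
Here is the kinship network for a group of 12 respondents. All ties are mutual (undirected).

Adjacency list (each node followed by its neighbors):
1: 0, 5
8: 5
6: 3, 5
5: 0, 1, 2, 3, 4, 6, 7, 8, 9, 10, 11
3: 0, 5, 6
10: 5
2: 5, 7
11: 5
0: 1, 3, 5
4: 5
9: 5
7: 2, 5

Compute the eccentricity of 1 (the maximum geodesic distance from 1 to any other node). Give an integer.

2

Distances from 1: 0:1, 2:2, 3:2, 4:2, 5:1, 6:2, 7:2, 8:2, 9:2, 10:2, 11:2.
The largest is 2 (to 4, 6, 11, 3, 9, 8, 10, 7, and 2), so the eccentricity of 1 is 2.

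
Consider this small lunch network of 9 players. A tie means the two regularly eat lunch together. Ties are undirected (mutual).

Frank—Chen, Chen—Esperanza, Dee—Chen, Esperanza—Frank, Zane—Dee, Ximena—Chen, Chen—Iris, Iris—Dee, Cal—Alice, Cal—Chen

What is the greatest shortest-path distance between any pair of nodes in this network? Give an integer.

Eccentricity of each node (its greatest distance to any other): Alice:4, Cal:3, Chen:2, Dee:3, Esperanza:3, Frank:3, Iris:3, Ximena:3, Zane:4.
The maximum eccentricity is 4, realized for instance by the pair Alice–Zane via Alice – Cal – Chen – Dee – Zane. So the diameter is 4.

4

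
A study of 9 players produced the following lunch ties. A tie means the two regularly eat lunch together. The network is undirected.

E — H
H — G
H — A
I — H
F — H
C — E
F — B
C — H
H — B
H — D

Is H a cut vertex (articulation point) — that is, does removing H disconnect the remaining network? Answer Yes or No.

Removing H leaves {B and F} with no path to {G}, so the network splits into 6 components. H is a cut vertex.

Yes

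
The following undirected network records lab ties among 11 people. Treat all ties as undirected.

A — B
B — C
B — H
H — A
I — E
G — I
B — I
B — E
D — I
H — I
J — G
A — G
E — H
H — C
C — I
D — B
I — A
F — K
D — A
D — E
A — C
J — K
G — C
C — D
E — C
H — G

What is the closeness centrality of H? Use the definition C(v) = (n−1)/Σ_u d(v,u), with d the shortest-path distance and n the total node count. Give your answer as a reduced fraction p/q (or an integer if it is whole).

Distances from H: A:1, B:1, C:1, D:2, E:1, F:4, G:1, I:1, J:2, K:3. Sum = 17.
n = 11, so closeness = 10/17.

10/17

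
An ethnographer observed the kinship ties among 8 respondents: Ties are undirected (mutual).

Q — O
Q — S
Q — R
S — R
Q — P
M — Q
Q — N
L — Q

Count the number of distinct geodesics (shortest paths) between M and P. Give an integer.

1

The shortest distance is 2, and the only length-2 path is M–Q–P. So there is exactly 1 shortest path.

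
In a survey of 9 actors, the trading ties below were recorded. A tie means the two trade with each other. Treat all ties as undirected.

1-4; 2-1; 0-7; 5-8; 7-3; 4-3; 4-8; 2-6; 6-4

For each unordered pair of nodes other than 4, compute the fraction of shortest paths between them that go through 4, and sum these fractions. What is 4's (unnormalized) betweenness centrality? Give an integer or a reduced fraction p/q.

43/2

Pairs whose geodesics pass through 4 — 0–8: 1; 0–5: 1; 0–1: 1; 0–6: 1; 0–2: 2/2; 8–3: 1; 8–1: 1; 8–7: 1; 8–6: 1; 8–2: 2/2; 3–5: 1; 3–1: 1; 3–6: 1; 3–2: 2/2 … (+8 more pairs).
All other pairs contribute 0.
Summing the contributions gives betweenness(4) = 43/2.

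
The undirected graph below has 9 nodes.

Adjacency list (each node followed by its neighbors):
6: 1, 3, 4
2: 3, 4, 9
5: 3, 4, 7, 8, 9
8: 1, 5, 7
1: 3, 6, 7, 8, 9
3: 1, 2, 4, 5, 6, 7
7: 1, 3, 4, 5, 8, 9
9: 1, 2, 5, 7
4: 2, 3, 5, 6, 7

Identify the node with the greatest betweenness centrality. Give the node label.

1

Unnormalized betweenness of each node: 1:7/2, 2:7/12, 3:83/24, 4:9/4, 5:17/8, 6:1/3, 7:65/24, 8:1/4, 9:43/24.
1 has the largest value, 7/2, making it the main broker — the node through which the most shortest paths run.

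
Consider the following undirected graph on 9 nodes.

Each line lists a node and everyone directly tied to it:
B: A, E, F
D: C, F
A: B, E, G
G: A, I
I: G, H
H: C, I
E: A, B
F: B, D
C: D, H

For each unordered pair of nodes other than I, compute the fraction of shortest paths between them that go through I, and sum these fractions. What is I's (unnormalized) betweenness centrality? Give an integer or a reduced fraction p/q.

11/2

Pairs whose geodesics pass through I — B–H: 1/2; E–H: 1; A–H: 1; A–C: 1/2; G–H: 1; G–C: 1; G–D: 1/2.
All other pairs contribute 0.
Summing the contributions gives betweenness(I) = 11/2.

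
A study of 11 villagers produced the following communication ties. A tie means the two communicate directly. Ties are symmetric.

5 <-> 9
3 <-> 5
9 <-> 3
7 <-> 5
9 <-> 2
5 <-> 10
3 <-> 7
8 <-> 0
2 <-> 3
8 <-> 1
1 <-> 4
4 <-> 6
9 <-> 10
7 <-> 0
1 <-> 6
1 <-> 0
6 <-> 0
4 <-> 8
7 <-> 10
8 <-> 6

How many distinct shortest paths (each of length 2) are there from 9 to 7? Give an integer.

The shortest distance is 2. The length-2 paths are: 9–10–7; 9–3–7; 9–5–7.
That gives 3 distinct shortest paths.

3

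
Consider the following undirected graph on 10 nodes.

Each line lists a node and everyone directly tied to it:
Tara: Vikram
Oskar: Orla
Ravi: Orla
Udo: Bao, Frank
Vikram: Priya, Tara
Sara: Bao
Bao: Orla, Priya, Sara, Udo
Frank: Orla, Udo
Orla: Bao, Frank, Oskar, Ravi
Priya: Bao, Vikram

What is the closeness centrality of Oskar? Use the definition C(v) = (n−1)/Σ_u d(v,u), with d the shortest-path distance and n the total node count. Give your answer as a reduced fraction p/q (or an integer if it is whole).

9/25

Distances from Oskar: Bao:2, Frank:2, Orla:1, Priya:3, Ravi:2, Sara:3, Tara:5, Udo:3, Vikram:4. Sum = 25.
n = 10, so closeness = 9/25.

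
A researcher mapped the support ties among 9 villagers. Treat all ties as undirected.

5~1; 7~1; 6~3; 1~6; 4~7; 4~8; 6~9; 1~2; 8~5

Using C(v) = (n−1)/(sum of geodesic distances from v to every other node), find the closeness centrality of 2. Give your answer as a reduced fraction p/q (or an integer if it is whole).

8/19

Distances from 2: 1:1, 3:3, 4:3, 5:2, 6:2, 7:2, 8:3, 9:3. Sum = 19.
n = 9, so closeness = 8/19.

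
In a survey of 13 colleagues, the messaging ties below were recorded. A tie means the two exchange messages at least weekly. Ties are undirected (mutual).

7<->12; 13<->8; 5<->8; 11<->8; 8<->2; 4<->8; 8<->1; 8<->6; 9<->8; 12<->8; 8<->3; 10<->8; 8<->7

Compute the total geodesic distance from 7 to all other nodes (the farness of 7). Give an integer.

22

Distances from 7: 1:2, 2:2, 3:2, 4:2, 5:2, 6:2, 8:1, 9:2, 10:2, 11:2, 12:1, 13:2.
Sum = 2 + 2 + 2 + 2 + 2 + 2 + 1 + 2 + 2 + 2 + 1 + 2 = 22.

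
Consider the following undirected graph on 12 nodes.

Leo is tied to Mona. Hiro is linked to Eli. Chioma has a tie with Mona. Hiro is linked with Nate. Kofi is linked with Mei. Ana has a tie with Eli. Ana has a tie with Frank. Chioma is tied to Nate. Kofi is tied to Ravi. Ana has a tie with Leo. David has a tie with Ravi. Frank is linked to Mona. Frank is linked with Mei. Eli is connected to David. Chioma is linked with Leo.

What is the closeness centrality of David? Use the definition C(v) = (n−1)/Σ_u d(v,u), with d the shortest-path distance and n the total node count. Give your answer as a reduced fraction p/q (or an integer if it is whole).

Distances from David: Ana:2, Chioma:4, Eli:1, Frank:3, Hiro:2, Kofi:2, Leo:3, Mei:3, Mona:4, Nate:3, Ravi:1. Sum = 28.
n = 12, so closeness = 11/28.

11/28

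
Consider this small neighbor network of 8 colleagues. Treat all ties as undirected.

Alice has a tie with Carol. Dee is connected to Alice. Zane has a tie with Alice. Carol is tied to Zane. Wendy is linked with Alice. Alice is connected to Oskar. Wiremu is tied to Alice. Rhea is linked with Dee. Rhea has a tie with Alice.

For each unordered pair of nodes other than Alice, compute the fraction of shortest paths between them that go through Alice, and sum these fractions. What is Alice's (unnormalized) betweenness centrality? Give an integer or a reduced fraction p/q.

Pairs whose geodesics pass through Alice — Dee–Zane: 1; Dee–Oskar: 1; Dee–Carol: 1; Dee–Wiremu: 1; Dee–Wendy: 1; Zane–Rhea: 1; Zane–Oskar: 1; Zane–Wiremu: 1; Zane–Wendy: 1; Rhea–Oskar: 1; Rhea–Carol: 1; Rhea–Wiremu: 1; Rhea–Wendy: 1; Oskar–Carol: 1 … (+5 more pairs).
All other pairs contribute 0.
Summing the contributions gives betweenness(Alice) = 19.

19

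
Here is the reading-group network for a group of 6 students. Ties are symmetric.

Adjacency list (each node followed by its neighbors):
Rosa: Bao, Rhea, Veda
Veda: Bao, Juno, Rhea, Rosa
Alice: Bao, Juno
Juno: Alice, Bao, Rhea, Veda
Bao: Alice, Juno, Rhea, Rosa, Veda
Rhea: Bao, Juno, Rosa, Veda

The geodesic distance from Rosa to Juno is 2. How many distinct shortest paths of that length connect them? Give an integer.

The shortest distance is 2. The length-2 paths are: Rosa–Veda–Juno; Rosa–Rhea–Juno; Rosa–Bao–Juno.
That gives 3 distinct shortest paths.

3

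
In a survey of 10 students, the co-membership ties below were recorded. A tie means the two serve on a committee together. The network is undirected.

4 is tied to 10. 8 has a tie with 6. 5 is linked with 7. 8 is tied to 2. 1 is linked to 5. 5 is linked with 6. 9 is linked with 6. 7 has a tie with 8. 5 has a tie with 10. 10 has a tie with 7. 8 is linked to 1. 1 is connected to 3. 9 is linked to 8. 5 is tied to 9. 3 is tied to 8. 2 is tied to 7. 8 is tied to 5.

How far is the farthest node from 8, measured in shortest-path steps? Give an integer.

Distances from 8: 1:1, 2:1, 3:1, 4:3, 5:1, 6:1, 7:1, 9:1, 10:2.
The largest is 3 (to 4), so the eccentricity of 8 is 3.

3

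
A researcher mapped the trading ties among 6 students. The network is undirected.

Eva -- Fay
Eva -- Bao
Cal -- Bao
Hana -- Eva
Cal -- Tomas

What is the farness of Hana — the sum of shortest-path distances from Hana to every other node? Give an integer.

Distances from Hana: Bao:2, Cal:3, Eva:1, Fay:2, Tomas:4.
Sum = 2 + 3 + 1 + 2 + 4 = 12.

12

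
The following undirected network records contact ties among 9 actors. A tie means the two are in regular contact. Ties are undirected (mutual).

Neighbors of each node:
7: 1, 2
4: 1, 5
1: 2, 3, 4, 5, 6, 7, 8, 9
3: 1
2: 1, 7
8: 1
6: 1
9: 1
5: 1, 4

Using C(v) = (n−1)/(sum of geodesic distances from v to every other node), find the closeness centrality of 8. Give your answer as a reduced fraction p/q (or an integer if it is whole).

Distances from 8: 1:1, 2:2, 3:2, 4:2, 5:2, 6:2, 7:2, 9:2. Sum = 15.
n = 9, so closeness = 8/15.

8/15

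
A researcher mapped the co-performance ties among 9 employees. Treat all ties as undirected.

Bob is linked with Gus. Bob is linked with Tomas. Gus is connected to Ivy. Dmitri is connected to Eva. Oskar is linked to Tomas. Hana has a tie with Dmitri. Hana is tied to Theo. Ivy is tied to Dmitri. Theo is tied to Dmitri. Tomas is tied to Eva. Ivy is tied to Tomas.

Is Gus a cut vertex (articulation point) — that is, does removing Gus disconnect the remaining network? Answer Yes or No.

No

Even without Gus, every remaining node can still reach every other (the residual graph is connected), so Gus is not a cut vertex.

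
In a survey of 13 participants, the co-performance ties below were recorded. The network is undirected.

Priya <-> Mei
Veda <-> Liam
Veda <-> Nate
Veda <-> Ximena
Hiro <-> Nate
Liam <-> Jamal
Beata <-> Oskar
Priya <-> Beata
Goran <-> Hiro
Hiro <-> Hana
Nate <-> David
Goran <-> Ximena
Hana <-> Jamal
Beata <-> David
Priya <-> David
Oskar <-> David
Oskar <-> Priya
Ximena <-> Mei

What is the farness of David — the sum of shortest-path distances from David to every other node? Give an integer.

Distances from David: Beata:1, Goran:3, Hana:3, Hiro:2, Jamal:4, Liam:3, Mei:2, Nate:1, Oskar:1, Priya:1, Veda:2, Ximena:3.
Sum = 1 + 3 + 3 + 2 + 4 + 3 + 2 + 1 + 1 + 1 + 2 + 3 = 26.

26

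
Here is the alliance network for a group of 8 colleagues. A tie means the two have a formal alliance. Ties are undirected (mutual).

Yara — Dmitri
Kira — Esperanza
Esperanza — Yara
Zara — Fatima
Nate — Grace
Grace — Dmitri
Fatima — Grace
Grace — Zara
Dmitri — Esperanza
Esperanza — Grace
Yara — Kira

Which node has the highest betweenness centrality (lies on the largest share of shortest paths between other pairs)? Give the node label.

Unnormalized betweenness of each node: Dmitri:2, Esperanza:13/2, Fatima:0, Grace:14, Kira:0, Nate:0, Yara:1/2, Zara:0.
Grace has the largest value, 14, making it the main broker — the node through which the most shortest paths run.

Grace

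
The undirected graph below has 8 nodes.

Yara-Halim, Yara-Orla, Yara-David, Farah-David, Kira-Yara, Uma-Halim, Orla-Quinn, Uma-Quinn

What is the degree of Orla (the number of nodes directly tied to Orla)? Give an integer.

2

Orla is directly tied to Quinn and Yara. That is 2 neighbors, so the degree of Orla is 2.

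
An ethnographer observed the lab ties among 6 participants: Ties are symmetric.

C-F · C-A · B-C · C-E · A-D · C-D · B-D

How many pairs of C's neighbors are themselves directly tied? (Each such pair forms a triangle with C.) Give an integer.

2

C's neighbors: A, B, D, E, and F.
Neighbor pairs that are themselves tied: C–A–D; C–B–D. Each forms one triangle with C, for 2 in total.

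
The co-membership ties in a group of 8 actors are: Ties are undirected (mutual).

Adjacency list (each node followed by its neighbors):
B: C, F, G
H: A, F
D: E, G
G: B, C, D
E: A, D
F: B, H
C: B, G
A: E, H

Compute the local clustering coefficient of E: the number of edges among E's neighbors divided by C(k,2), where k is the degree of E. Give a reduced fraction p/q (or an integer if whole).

0

E's neighbors: A and D (k = 2).
Possible neighbor pairs: C(2,2) = 1. Edges among them: none → e = 0.
Clustering(E) = 0/1.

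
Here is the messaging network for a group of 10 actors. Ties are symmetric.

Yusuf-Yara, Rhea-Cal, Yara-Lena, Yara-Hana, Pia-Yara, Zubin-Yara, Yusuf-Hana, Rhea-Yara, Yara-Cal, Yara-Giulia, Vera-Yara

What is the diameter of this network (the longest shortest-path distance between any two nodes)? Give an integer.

2

Eccentricity of each node (its greatest distance to any other): Cal:2, Giulia:2, Hana:2, Lena:2, Pia:2, Rhea:2, Vera:2, Yara:1, Yusuf:2, Zubin:2.
The maximum eccentricity is 2, realized for instance by the pair Zubin–Hana via Zubin – Yara – Hana. So the diameter is 2.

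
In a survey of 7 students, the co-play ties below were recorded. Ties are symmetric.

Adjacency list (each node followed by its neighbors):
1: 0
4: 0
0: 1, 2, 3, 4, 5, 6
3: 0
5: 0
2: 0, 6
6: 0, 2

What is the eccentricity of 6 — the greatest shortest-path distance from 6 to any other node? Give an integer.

2

Distances from 6: 0:1, 1:2, 2:1, 3:2, 4:2, 5:2.
The largest is 2 (to 5, 4, 1, and 3), so the eccentricity of 6 is 2.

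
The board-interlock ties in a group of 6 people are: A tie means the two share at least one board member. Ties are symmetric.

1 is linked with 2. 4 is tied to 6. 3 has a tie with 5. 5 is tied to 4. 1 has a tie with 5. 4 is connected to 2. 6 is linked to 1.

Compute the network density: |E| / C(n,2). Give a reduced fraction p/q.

7/15

There are 7 edges and 6 nodes, so the maximum possible is C(6,2) = 15.
Density = 7/15.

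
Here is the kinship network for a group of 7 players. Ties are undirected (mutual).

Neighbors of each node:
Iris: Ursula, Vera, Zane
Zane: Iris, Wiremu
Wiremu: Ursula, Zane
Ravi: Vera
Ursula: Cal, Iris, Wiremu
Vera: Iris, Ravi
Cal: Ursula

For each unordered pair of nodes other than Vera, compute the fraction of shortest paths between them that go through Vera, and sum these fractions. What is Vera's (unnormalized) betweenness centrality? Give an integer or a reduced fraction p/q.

Pairs whose geodesics pass through Vera — Cal–Ravi: 1; Ursula–Ravi: 1; Ravi–Zane: 1; Ravi–Iris: 1; Ravi–Wiremu: 2/2.
All other pairs contribute 0.
Summing the contributions gives betweenness(Vera) = 5.

5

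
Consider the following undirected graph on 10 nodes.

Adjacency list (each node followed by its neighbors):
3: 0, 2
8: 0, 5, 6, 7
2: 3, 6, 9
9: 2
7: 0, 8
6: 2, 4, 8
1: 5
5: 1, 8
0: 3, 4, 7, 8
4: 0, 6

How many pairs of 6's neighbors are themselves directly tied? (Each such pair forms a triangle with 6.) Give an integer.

0

6's neighbors are 2, 4, and 8, but none of them are tied to each other, so no triangle contains 6.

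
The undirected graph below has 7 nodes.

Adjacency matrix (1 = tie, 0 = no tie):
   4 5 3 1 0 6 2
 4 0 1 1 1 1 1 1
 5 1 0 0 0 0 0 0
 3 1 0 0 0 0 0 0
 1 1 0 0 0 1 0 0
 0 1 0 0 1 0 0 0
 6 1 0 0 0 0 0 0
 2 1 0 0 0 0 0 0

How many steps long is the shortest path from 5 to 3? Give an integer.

2

One shortest route is 5 – 4 – 3, which uses 2 edges, and 5 and 3 are not directly tied, so nothing shorter exists. So d(5,3) = 2.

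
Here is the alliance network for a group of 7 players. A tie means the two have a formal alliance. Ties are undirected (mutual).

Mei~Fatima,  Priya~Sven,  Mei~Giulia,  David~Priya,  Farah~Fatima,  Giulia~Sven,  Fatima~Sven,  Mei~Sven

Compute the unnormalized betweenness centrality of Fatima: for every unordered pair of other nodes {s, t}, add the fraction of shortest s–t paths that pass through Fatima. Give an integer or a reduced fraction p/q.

Pairs whose geodesics pass through Fatima — Sven–Farah: 1; Mei–Farah: 1; Giulia–Farah: 2/2; Farah–Priya: 1; Farah–David: 1.
All other pairs contribute 0.
Summing the contributions gives betweenness(Fatima) = 5.

5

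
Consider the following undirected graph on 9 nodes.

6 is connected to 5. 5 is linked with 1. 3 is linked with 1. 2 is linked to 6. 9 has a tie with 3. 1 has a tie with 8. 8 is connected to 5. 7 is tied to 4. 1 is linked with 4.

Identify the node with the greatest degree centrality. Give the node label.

1

Degrees — 1:4, 2:1, 3:2, 4:2, 5:3, 6:2, 7:1, 8:2, 9:1.
The maximum is 4, attained only by 1.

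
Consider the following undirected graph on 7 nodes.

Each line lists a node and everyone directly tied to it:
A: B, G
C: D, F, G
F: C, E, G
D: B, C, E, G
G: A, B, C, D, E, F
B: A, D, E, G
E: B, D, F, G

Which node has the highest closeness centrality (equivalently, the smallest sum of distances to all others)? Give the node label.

Farness (sum of distances to all others) for each node — A:10, B:8, C:9, D:8, E:8, F:9, G:6.
The smallest farness is 6, for G, so G has the highest closeness.

G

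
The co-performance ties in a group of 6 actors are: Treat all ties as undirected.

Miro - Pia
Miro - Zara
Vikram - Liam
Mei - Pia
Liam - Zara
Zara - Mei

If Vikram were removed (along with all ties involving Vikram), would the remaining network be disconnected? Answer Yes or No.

Even without Vikram, every remaining node can still reach every other (the residual graph is connected), so Vikram is not a cut vertex.

No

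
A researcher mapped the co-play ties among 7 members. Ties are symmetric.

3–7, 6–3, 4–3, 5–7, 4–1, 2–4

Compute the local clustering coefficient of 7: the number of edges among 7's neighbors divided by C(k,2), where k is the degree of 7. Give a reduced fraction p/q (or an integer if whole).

0

7's neighbors: 3 and 5 (k = 2).
Possible neighbor pairs: C(2,2) = 1. Edges among them: none → e = 0.
Clustering(7) = 0/1.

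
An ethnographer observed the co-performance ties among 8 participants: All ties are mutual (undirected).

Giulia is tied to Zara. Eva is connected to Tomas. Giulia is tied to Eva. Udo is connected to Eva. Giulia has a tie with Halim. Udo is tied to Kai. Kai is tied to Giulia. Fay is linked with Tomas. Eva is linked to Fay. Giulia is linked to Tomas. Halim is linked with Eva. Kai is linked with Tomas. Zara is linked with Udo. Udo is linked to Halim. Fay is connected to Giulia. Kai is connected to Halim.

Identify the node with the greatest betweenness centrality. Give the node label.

Unnormalized betweenness of each node: Eva:31/12, Fay:0, Giulia:61/12, Halim:1/2, Kai:13/12, Tomas:3/4, Udo:7/4, Zara:1/4.
Giulia has the largest value, 61/12, making it the main broker — the node through which the most shortest paths run.

Giulia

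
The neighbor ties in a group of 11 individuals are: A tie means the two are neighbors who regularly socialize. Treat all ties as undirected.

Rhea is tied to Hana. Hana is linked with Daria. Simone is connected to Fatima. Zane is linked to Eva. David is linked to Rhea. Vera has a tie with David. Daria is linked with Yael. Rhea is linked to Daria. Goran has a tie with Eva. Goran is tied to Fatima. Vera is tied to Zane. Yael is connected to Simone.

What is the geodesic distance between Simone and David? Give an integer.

4

One shortest route is Simone – Yael – Daria – Rhea – David, which uses 4 edges, and at distance 3 from Simone we only reach {Eva, Hana, Rhea}, which does not include David. So d(Simone,David) = 4.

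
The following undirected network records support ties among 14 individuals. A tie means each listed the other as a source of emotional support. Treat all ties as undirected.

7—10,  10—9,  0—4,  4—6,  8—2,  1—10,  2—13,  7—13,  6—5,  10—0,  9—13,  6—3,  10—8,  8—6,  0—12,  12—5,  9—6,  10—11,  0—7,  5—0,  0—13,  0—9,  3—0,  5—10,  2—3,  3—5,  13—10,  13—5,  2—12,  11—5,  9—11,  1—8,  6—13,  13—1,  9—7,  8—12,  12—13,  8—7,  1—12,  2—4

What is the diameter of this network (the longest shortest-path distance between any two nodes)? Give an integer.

3

Eccentricity of each node (its greatest distance to any other): 0:2, 1:3, 2:3, 3:3, 4:3, 5:2, 6:2, 7:2, 8:2, 9:2, 10:2, 11:3, 12:2, 13:2.
The maximum eccentricity is 3, realized for instance by the pair 11–4 via 11 – 9 – 6 – 4. So the diameter is 3.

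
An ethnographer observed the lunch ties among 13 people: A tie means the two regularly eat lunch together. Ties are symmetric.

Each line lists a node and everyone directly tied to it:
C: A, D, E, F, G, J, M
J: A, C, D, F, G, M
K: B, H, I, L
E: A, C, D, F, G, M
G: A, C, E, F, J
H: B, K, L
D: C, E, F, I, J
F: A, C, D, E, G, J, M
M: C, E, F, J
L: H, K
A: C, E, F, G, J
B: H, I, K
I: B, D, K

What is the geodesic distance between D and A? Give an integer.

2

One shortest route is D – C – A, which uses 2 edges, and D and A are not directly tied, so nothing shorter exists. So d(D,A) = 2.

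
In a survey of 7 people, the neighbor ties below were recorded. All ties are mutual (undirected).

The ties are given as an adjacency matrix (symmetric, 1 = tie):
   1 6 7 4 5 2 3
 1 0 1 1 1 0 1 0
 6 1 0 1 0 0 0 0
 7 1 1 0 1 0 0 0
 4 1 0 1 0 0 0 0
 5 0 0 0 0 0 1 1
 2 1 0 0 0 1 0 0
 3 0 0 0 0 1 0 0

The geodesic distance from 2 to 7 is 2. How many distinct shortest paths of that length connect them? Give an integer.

1

The shortest distance is 2, and the only length-2 path is 2–1–7. So there is exactly 1 shortest path.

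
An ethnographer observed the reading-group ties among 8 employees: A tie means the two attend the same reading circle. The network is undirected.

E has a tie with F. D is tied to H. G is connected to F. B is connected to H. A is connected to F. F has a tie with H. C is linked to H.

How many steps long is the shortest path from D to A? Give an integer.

3

One shortest route is D – H – F – A, which uses 3 edges, and at distance 2 from D we only reach {B, C, F}, which does not include A. So d(D,A) = 3.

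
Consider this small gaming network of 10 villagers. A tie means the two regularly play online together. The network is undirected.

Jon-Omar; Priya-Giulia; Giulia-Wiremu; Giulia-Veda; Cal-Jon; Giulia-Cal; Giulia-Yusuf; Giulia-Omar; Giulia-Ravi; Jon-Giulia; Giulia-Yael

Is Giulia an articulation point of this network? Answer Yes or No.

Removing Giulia leaves {Wiremu} with no path to {Priya}, so the network splits into 7 components. Giulia is a cut vertex.

Yes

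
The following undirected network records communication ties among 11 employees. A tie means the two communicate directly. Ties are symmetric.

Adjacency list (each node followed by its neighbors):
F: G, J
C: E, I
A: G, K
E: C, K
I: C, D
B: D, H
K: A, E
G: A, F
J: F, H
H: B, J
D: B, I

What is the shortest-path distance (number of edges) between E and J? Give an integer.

5

One shortest route is E – K – A – G – F – J, which uses 5 edges, and at distance 4 from E we only reach {B, F}, which does not include J. So d(E,J) = 5.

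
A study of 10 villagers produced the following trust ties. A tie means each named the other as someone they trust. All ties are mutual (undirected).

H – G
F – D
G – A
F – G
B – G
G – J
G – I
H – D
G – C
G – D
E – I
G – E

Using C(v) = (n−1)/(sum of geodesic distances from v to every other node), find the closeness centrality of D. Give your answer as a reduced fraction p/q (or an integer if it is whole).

3/5

Distances from D: A:2, B:2, C:2, E:2, F:1, G:1, H:1, I:2, J:2. Sum = 15.
n = 10, so closeness = 9/15 = 3/5.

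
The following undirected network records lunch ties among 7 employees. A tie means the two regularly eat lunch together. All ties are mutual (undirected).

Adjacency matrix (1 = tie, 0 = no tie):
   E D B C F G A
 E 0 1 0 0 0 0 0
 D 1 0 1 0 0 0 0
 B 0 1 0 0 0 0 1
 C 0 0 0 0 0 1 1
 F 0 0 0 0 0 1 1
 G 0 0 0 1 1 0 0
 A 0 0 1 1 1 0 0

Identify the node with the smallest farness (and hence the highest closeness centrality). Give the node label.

A

Farness (sum of distances to all others) for each node — A:10, B:11, C:13, D:14, E:19, F:13, G:16.
The smallest farness is 10, for A, so A has the highest closeness.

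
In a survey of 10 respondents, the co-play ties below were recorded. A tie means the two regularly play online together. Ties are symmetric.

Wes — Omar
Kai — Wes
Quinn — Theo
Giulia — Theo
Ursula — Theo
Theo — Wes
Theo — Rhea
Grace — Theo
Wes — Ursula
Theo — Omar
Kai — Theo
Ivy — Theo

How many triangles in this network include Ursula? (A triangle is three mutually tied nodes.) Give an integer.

1

Ursula's neighbors: Theo and Wes.
Neighbor pairs that are themselves tied: Ursula–Theo–Wes. Each forms one triangle with Ursula, for 1 in total.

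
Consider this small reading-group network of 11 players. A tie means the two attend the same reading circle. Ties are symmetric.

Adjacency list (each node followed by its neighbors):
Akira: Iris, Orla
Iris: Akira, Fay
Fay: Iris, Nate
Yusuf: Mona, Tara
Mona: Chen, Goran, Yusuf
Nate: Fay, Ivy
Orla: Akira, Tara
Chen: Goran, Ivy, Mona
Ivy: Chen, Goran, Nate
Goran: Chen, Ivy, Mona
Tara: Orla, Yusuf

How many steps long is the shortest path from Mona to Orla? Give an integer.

One shortest route is Mona – Yusuf – Tara – Orla, which uses 3 edges, and at distance 2 from Mona we only reach {Ivy, Tara}, which does not include Orla. So d(Mona,Orla) = 3.

3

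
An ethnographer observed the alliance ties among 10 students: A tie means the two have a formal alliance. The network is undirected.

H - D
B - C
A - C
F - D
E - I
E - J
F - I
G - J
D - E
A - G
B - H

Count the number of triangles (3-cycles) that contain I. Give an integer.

0

I's neighbors are E and F, but none of them are tied to each other, so no triangle contains I.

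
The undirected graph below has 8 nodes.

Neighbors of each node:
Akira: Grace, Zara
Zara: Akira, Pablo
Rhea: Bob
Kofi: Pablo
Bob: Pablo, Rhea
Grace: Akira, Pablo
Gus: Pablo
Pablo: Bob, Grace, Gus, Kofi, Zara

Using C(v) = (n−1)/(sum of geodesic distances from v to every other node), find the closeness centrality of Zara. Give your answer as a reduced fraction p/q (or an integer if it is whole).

Distances from Zara: Akira:1, Bob:2, Grace:2, Gus:2, Kofi:2, Pablo:1, Rhea:3. Sum = 13.
n = 8, so closeness = 7/13.

7/13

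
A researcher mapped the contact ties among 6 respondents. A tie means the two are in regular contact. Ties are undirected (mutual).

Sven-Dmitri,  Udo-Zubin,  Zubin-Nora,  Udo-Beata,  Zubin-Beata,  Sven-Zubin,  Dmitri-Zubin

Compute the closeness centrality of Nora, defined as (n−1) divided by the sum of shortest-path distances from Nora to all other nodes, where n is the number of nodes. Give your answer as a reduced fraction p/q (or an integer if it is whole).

5/9

Distances from Nora: Beata:2, Dmitri:2, Sven:2, Udo:2, Zubin:1. Sum = 9.
n = 6, so closeness = 5/9.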